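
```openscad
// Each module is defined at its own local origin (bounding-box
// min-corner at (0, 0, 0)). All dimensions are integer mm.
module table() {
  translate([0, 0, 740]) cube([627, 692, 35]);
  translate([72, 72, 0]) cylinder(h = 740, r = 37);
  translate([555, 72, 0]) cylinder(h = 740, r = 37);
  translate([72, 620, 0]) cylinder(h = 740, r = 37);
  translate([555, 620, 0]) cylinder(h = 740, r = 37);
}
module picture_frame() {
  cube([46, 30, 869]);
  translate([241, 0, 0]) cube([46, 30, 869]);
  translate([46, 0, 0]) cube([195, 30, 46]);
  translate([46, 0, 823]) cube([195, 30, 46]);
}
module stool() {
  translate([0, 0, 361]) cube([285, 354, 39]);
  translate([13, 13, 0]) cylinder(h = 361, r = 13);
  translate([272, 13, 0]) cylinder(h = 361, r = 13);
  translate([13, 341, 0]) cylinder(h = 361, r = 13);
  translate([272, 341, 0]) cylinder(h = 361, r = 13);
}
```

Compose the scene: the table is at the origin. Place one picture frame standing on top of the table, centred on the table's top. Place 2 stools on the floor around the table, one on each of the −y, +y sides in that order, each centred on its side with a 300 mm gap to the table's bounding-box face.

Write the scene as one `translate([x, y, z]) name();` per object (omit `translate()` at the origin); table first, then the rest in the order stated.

table();
translate([170, 331, 775]) picture_frame();
translate([171, -654, 0]) stool();
translate([171, 992, 0]) stool();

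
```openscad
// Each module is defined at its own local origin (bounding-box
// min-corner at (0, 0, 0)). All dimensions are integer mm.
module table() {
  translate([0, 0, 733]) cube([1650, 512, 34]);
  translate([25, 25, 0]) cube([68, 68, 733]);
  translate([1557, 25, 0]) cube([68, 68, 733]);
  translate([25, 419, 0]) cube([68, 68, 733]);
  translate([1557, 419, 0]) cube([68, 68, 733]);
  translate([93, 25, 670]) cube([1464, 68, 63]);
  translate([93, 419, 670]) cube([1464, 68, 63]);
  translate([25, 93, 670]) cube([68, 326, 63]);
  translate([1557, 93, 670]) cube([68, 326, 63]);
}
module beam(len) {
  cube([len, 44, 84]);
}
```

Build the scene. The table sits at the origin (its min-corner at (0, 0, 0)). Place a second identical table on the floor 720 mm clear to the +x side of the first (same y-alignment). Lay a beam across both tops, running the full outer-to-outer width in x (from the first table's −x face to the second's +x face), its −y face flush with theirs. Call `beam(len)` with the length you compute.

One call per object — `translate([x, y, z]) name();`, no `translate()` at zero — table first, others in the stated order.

table();
translate([2370, 0, 0]) table();
translate([0, 0, 767]) beam(4020);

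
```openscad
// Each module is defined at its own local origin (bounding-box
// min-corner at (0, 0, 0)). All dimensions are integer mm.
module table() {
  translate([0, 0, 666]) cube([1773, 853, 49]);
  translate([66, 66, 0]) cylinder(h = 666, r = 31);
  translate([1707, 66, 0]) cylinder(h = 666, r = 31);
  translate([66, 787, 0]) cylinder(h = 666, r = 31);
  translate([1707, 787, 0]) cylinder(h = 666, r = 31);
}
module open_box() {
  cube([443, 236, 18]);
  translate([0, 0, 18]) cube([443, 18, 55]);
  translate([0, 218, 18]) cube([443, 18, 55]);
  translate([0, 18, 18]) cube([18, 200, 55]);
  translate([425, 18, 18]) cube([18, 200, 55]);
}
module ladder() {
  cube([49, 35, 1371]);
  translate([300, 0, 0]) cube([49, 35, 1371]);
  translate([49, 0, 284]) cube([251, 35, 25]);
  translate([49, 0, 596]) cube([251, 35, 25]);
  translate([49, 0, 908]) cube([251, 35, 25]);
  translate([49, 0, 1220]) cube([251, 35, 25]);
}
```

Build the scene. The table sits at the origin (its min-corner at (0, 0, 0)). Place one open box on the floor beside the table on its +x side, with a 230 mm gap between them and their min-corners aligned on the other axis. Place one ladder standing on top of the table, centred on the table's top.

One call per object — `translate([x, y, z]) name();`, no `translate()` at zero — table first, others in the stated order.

table();
translate([2003, 0, 0]) open_box();
translate([712, 409, 715]) ladder();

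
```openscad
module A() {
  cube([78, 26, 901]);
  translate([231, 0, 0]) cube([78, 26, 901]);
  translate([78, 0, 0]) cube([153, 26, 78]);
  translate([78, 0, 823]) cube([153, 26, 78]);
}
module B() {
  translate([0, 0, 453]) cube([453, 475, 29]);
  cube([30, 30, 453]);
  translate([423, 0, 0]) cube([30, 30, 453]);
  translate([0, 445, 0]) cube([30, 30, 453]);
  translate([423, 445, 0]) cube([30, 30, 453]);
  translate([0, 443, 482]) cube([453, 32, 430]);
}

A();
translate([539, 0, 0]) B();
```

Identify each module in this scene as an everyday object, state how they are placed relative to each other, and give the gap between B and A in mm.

The chair's nearest face is 230 mm from the picture frame's +x face.

A is a picture frame. B is a chair. The chair is on the floor beside the picture frame on its +x side. The gap between the chair and the picture frame is 230 mm.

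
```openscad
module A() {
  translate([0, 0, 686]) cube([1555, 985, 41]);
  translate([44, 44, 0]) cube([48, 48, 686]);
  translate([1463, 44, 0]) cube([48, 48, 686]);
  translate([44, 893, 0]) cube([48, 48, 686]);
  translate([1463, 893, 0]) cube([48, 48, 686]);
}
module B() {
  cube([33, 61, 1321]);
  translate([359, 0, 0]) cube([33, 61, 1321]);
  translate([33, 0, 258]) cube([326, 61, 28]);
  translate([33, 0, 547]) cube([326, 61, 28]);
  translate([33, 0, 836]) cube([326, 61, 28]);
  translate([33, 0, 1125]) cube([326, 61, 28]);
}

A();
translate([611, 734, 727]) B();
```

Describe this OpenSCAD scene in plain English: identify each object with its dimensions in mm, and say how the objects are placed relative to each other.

A is a rectangular dining table. The top is 1555×985×41 mm with its upper surface at z = 727 mm. It stands on four 48×48 mm square legs, each inset 44 mm from the nearest pair of top edges, running from the floor to the underside of the top.

B is a wooden ladder with two side rails of 33×61 mm section and 1321 mm height, set 392 mm apart overall. Between them run 4 rectangular rungs (61 mm deep, 28 mm thick), front faces flush with the rails' −y face. The bottom of the first rung is 258 mm above the floor and each subsequent rung is 289 mm higher than the one below.

The ladder is on top of the table.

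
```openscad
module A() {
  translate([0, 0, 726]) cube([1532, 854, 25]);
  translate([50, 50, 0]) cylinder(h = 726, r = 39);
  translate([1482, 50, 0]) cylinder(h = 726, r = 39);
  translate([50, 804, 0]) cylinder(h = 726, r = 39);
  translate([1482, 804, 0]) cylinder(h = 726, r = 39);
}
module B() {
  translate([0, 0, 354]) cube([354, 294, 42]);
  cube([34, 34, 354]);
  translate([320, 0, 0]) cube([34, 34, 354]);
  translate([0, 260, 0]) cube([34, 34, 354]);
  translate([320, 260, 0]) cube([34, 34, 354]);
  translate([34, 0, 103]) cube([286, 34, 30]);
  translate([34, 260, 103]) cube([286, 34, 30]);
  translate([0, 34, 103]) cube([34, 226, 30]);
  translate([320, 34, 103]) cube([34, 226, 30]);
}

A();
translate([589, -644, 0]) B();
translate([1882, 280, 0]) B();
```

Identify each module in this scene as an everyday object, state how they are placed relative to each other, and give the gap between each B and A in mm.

Each stool's nearest face is 350 mm from the table's bounding box.

A is a table. B is a stool. Two stools sit around the table at the −y, +x sides. The gap between each stool and the table is 350 mm.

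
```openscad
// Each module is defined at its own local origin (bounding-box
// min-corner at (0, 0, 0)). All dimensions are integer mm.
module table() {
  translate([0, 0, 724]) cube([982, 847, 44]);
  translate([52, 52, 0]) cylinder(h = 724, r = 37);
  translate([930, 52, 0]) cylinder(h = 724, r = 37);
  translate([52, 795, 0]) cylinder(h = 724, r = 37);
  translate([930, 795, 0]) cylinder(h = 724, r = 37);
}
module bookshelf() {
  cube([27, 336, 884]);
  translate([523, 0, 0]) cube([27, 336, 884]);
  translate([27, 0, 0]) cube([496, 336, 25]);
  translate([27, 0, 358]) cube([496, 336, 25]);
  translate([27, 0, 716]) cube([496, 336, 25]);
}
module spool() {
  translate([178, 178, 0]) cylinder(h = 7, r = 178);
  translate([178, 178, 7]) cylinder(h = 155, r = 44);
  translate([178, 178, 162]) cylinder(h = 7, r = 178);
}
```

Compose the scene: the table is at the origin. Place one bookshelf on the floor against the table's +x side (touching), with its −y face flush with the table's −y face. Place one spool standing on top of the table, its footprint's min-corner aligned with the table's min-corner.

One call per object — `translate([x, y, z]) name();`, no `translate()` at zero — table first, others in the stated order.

table();
translate([982, 0, 0]) bookshelf();
translate([0, 0, 768]) spool();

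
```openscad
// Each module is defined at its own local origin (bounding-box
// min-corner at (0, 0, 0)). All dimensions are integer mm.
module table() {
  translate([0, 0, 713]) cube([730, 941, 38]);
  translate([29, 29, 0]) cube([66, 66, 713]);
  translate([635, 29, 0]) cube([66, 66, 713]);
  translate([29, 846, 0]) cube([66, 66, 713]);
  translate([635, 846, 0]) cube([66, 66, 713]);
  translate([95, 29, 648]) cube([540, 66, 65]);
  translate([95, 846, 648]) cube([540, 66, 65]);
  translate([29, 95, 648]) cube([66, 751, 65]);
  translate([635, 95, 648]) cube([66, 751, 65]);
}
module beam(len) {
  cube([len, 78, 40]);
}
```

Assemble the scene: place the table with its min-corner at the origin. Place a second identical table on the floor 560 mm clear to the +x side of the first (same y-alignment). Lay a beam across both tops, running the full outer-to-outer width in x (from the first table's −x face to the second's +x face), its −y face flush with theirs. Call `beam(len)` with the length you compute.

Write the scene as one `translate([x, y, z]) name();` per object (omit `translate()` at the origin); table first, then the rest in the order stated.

table();
translate([1290, 0, 0]) table();
translate([0, 0, 751]) beam(2020);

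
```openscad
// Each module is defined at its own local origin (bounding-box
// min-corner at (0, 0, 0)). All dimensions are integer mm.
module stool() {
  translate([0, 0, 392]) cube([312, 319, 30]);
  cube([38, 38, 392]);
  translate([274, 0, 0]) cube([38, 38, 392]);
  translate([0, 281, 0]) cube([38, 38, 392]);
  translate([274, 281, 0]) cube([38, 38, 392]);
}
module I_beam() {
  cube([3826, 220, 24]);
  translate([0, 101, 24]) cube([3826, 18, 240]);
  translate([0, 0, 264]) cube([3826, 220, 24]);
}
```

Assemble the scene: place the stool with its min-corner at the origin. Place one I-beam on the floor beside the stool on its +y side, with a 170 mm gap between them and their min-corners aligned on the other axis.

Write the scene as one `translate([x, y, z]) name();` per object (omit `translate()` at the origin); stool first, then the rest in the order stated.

stool();
translate([0, 489, 0]) I_beam();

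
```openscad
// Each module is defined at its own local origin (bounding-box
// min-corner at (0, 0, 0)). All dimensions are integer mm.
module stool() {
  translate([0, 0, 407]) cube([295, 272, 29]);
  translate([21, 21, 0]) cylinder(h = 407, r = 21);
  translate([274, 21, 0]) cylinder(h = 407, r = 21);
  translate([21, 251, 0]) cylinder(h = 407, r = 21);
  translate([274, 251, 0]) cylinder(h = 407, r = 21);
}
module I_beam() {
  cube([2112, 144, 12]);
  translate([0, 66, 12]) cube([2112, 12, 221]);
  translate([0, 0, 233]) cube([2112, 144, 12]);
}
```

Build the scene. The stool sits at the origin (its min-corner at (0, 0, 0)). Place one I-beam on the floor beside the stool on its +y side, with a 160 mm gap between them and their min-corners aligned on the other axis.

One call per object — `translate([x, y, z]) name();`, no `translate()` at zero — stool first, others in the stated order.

stool();
translate([0, 432, 0]) I_beam();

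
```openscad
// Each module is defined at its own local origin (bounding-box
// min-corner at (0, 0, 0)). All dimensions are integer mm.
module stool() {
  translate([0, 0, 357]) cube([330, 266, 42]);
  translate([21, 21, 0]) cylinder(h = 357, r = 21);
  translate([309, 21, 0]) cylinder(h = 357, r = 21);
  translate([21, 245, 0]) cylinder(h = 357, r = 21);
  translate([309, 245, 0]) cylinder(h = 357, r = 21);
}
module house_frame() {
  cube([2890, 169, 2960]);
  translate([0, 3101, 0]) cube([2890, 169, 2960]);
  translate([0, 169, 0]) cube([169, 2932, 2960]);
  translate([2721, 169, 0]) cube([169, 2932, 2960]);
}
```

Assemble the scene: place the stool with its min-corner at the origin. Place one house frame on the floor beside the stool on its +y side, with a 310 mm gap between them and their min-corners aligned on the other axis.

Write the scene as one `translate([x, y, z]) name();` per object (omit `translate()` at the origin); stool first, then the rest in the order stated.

stool();
translate([0, 576, 0]) house_frame();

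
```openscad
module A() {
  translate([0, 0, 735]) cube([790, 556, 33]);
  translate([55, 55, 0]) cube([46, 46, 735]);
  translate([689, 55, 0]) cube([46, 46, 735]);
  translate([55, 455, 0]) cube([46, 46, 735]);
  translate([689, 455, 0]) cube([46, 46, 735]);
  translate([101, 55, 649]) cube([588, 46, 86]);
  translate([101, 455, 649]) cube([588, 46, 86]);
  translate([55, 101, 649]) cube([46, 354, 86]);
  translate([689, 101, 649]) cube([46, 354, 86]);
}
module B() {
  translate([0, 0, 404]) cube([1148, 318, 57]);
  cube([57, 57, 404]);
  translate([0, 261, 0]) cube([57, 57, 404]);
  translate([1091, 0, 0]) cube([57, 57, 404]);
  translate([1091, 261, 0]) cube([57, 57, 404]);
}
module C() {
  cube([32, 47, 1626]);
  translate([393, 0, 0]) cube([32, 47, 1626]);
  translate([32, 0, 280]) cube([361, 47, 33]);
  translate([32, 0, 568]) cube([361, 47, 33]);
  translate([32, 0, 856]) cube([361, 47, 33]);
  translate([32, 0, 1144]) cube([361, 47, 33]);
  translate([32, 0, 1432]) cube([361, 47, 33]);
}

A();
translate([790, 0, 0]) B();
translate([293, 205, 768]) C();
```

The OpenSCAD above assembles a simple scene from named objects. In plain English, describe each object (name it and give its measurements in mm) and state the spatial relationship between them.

A is a rectangular dining table. The top is 790×556×33 mm with its upper surface at z = 768 mm. It stands on four 46×46 mm square legs, each inset 55 mm from the nearest pair of top edges, running from the floor to the underside of the top. Four apron rails, 46 mm thick and 86 mm tall, run between adjacent legs with their top edges flush with the underside of the top and their outer faces flush with the legs' outer faces.

B is a long wooden bench with a 1148 mm (x) × 318 mm (y) seat, 57 mm thick, its top surface 461 mm above the floor. Four 57 mm square legs at the seat corners, flush with the edges, run from z = 0 to the seat underside.

C is a wooden ladder with two side rails of 32×47 mm section and 1626 mm height, set 425 mm apart overall. Between them run 5 rectangular rungs (47 mm deep, 33 mm thick), front faces flush with the rails' −y face. The bottom of the first rung is 280 mm above the floor and each subsequent rung is 288 mm higher than the one below.

The bench is against the table's +x side, with their −y faces flush. The ladder is on top of the table.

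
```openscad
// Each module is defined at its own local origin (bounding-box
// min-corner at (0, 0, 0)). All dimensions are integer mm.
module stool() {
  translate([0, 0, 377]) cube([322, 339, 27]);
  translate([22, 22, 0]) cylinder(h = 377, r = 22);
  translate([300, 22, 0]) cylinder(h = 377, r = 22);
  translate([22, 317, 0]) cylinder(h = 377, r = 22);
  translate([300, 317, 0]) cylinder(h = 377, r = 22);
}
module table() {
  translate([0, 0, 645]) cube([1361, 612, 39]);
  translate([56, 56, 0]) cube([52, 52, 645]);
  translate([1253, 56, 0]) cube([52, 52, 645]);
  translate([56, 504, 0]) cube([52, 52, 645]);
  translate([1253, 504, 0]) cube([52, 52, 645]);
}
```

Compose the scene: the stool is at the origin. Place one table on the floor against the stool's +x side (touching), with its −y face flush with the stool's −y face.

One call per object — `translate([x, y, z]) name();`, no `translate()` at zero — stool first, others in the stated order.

stool();
translate([322, 0, 0]) table();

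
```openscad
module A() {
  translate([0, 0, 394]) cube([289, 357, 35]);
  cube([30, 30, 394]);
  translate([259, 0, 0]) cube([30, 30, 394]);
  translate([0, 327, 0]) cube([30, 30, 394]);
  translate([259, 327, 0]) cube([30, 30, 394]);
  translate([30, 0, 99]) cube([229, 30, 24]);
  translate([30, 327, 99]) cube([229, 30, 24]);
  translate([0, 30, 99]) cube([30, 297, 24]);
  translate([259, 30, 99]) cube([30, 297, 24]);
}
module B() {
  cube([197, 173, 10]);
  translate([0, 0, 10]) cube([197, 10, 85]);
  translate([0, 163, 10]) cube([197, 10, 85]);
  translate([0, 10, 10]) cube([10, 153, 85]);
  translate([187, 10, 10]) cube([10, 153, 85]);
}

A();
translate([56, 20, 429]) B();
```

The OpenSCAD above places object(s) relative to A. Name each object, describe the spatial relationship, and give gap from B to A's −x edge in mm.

A is a stool. B is an open box. The open box is on top of the stool. The gap from the open box to the stool's −x edge is 56 mm.

The open box's min-x is at 56; the stool's min-x is 0; gap = 56 mm.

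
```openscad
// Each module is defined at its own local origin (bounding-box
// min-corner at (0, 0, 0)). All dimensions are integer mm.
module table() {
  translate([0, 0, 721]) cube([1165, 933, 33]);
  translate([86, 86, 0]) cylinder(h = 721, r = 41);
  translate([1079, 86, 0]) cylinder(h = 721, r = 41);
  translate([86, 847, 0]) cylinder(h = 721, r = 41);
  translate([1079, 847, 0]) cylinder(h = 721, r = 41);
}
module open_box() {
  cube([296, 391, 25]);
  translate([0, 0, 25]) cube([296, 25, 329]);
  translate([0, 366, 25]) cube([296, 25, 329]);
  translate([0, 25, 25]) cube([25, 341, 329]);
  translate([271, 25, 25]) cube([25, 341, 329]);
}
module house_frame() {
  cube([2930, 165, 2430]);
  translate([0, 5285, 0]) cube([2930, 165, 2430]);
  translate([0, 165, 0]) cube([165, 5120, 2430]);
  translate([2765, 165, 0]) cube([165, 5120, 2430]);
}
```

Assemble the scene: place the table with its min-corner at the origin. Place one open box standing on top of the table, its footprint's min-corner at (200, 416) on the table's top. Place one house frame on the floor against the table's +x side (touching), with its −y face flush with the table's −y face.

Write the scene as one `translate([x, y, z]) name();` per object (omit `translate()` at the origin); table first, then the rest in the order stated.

table();
translate([200, 416, 754]) open_box();
translate([1165, 0, 0]) house_frame();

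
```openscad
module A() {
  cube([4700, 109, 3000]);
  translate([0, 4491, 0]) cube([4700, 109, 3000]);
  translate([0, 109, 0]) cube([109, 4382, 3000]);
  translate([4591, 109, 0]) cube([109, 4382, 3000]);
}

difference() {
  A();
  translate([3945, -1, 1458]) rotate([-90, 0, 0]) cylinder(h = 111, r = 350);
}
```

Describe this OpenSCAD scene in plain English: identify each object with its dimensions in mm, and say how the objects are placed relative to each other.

A is a box-shaped house frame (walls only): outside footprint 4700×4600 mm, wall height 3000 mm, wall thickness 109 mm. The two y-facing walls run the full x-width; the two x-facing walls fit between the inner faces of the y-facing walls.

The house frame has a circular hole of radius 350 mm through its front wall, centred at (x = 3945, z = 1458).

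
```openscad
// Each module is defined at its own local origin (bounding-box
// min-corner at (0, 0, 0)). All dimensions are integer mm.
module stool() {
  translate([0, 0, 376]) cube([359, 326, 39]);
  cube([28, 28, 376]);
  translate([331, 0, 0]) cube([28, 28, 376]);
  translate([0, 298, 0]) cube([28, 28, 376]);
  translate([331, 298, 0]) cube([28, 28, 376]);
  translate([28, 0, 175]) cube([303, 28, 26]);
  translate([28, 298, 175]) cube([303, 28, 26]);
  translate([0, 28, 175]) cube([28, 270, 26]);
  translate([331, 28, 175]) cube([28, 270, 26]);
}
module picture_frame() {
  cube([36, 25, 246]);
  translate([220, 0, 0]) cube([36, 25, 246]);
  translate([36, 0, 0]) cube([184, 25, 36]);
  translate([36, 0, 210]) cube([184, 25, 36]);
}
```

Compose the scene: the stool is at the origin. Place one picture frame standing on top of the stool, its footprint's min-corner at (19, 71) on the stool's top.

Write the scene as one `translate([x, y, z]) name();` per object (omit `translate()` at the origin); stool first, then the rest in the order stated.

stool();
translate([19, 71, 415]) picture_frame();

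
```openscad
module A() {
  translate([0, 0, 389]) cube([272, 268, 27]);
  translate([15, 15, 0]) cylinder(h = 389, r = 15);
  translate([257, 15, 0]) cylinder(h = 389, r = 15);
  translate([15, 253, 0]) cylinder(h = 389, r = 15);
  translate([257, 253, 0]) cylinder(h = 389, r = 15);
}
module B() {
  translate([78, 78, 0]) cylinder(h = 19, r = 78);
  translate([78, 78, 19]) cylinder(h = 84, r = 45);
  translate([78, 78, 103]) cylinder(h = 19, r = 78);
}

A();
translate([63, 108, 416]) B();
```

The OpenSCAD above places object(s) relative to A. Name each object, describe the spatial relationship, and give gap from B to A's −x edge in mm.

The spool's min-x is at 63; the stool's min-x is 0; gap = 63 mm.

A is a stool. B is a spool. The spool is on top of the stool. The gap from the spool to the stool's −x edge is 63 mm.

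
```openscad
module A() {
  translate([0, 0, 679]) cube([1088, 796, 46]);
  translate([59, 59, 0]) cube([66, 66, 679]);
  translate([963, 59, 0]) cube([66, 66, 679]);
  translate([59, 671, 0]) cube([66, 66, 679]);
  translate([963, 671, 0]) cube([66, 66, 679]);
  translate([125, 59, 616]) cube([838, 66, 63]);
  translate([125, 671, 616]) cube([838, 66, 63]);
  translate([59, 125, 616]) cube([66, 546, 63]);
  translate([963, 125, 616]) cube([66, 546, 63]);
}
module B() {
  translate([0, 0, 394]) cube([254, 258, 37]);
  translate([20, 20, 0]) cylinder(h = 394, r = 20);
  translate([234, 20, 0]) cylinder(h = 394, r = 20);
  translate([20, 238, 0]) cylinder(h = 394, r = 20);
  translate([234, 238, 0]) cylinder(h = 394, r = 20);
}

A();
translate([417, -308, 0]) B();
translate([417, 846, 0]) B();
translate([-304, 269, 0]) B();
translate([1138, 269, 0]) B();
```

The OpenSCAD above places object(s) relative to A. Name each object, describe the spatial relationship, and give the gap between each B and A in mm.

Each stool's nearest face is 50 mm from the table's bounding box.

A is a table. B is a stool. Four stools sit around the table at the −y, +y, −x, +x sides. The gap between each stool and the table is 50 mm.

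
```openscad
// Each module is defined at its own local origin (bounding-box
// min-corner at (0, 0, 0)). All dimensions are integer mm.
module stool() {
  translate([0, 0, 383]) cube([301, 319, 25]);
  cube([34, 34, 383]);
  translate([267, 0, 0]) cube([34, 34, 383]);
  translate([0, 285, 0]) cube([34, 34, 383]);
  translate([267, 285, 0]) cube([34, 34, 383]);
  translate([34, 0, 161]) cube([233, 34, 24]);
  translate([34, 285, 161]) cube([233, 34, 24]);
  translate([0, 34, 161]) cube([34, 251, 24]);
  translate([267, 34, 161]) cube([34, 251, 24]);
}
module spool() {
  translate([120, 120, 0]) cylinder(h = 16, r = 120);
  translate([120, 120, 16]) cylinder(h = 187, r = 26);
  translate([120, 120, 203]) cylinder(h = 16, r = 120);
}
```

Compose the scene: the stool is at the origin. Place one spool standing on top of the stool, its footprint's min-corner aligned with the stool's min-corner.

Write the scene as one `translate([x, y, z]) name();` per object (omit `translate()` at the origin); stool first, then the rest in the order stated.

stool();
translate([0, 0, 408]) spool();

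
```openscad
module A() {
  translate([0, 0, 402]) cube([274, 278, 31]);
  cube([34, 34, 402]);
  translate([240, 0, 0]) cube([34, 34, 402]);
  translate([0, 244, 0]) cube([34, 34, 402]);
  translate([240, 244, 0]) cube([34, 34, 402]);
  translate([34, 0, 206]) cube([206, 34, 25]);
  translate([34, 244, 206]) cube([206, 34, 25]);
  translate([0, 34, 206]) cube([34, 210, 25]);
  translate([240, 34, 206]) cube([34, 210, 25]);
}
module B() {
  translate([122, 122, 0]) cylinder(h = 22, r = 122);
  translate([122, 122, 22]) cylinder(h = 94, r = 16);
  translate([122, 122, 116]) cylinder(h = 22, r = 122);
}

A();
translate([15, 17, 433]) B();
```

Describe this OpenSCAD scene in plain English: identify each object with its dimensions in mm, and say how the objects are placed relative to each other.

A is a four-legged stool. The seat is a 274×278×31 mm slab whose top surface is at z = 433 mm; four square legs, each 34×34 mm in cross-section, run from the floor (z = 0) to the underside of the seat, each flush with a corner of the seat. Four stretchers, 34 mm wide and 25 mm tall, connect adjacent legs with their undersides at z = 206 mm, each running between the inner faces of the legs it joins and aligned with the legs' outer faces on the other axis.

B is a spool: two coaxial disc flanges of radius 122 mm and thickness 22 mm, joined by a core cylinder of radius 16 mm and height 94 mm. The lower flange rests on z = 0 and the three cylinders share a vertical axis.

The spool is on top of the stool, centred.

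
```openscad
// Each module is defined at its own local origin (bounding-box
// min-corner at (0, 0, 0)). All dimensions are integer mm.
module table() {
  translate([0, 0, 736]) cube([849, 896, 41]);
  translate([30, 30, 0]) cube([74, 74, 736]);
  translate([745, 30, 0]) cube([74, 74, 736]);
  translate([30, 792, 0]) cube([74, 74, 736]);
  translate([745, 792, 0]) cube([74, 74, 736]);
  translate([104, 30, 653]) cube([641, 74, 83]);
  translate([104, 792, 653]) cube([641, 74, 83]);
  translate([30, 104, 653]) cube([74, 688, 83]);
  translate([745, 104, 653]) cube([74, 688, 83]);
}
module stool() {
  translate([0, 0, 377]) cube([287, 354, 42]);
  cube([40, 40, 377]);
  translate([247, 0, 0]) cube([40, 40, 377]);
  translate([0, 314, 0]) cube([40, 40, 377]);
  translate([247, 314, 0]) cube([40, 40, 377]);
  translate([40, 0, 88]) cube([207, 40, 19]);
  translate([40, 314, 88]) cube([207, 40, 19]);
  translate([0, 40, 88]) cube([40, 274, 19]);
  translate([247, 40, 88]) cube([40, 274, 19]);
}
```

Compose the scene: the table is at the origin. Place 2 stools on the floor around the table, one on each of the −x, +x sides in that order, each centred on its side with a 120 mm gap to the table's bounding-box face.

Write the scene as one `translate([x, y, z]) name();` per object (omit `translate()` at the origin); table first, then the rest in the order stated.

table();
translate([-407, 271, 0]) stool();
translate([969, 271, 0]) stool();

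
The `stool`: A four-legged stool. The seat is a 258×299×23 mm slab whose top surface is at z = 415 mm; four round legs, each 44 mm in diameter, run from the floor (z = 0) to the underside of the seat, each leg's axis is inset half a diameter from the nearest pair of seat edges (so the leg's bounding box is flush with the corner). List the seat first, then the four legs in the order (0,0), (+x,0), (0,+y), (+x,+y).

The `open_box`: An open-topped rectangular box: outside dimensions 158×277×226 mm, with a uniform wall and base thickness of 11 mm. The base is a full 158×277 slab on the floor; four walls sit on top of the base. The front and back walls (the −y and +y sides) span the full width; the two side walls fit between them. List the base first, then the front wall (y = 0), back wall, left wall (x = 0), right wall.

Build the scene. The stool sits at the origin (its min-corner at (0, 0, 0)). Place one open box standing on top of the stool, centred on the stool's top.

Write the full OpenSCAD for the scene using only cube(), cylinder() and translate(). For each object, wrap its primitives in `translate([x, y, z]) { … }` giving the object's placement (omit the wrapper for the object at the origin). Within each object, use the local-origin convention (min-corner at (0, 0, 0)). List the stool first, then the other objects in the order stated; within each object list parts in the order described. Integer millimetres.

translate([0, 0, 392]) cube([258, 299, 23]);
translate([22, 22, 0]) cylinder(h = 392, r = 22);
translate([236, 22, 0]) cylinder(h = 392, r = 22);
translate([22, 277, 0]) cylinder(h = 392, r = 22);
translate([236, 277, 0]) cylinder(h = 392, r = 22);
translate([50, 11, 415]) {
  cube([158, 277, 11]);
  translate([0, 0, 11]) cube([158, 11, 215]);
  translate([0, 266, 11]) cube([158, 11, 215]);
  translate([0, 11, 11]) cube([11, 255, 215]);
  translate([147, 11, 11]) cube([11, 255, 215]);
}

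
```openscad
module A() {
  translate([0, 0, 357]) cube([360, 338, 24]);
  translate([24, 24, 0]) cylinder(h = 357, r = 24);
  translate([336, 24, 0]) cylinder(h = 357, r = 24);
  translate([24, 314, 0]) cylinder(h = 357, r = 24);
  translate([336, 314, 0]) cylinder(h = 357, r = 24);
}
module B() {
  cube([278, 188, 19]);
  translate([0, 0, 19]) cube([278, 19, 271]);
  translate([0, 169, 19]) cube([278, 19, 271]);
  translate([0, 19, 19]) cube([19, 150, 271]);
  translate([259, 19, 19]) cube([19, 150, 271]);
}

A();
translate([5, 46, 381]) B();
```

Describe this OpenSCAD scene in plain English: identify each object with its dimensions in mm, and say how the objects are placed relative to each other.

A is a simple wooden stool: a rectangular seat 360 mm (x) by 338 mm (y), 24 mm thick, top face at z = 381 mm, on four round legs, each 48 mm in diameter. The legs rest on z = 0, each leg's axis is inset half a diameter from the nearest pair of seat edges (so the leg's bounding box is flush with the corner).

B is an open storage box with external size 278×188×290 mm and wall thickness 19 mm (the base is also 19 mm thick). The base covers the whole footprint; the four walls stand on the base, with the y-facing walls full-width and the x-facing walls fitting between their inner faces.

The open box is on top of the stool.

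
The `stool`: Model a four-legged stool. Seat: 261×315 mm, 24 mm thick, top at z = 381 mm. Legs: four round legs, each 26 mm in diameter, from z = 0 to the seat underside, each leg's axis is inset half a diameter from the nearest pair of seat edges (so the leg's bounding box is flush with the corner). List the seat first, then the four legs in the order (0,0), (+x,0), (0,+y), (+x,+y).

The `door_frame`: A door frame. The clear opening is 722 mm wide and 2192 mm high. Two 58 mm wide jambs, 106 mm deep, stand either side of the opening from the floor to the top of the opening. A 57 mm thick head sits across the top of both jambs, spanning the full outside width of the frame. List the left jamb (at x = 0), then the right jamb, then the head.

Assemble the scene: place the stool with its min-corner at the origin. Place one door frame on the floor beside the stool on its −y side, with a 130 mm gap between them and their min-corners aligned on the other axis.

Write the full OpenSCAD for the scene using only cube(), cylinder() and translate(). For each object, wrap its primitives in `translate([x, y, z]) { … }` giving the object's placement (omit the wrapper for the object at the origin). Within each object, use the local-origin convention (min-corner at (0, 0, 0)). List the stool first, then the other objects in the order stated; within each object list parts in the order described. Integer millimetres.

translate([0, 0, 357]) cube([261, 315, 24]);
translate([13, 13, 0]) cylinder(h = 357, r = 13);
translate([248, 13, 0]) cylinder(h = 357, r = 13);
translate([13, 302, 0]) cylinder(h = 357, r = 13);
translate([248, 302, 0]) cylinder(h = 357, r = 13);
translate([0, -236, 0]) {
  cube([58, 106, 2192]);
  translate([780, 0, 0]) cube([58, 106, 2192]);
  translate([0, 0, 2192]) cube([838, 106, 57]);
}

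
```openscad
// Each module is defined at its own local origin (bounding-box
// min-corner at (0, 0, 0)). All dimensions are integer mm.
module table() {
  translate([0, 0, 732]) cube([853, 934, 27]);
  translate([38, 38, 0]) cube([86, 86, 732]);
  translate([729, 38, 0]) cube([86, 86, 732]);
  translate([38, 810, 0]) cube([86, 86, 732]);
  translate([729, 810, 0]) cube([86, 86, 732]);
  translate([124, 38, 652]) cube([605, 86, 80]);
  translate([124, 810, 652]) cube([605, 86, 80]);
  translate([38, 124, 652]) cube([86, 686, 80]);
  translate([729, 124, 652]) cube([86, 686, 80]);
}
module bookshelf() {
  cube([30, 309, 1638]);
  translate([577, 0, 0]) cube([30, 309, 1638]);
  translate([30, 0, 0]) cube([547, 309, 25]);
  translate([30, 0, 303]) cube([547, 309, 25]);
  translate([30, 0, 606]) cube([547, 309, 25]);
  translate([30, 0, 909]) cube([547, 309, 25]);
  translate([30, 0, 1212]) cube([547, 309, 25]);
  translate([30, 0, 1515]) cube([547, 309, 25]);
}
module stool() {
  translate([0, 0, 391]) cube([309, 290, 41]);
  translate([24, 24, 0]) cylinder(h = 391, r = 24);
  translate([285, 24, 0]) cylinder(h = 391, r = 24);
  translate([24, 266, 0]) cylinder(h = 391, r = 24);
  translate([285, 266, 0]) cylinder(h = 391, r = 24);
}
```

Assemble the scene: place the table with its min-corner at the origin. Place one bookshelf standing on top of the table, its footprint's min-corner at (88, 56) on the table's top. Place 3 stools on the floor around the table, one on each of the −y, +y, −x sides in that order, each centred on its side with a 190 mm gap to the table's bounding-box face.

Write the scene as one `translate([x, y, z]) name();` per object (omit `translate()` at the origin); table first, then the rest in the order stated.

table();
translate([88, 56, 759]) bookshelf();
translate([272, -480, 0]) stool();
translate([272, 1124, 0]) stool();
translate([-499, 322, 0]) stool();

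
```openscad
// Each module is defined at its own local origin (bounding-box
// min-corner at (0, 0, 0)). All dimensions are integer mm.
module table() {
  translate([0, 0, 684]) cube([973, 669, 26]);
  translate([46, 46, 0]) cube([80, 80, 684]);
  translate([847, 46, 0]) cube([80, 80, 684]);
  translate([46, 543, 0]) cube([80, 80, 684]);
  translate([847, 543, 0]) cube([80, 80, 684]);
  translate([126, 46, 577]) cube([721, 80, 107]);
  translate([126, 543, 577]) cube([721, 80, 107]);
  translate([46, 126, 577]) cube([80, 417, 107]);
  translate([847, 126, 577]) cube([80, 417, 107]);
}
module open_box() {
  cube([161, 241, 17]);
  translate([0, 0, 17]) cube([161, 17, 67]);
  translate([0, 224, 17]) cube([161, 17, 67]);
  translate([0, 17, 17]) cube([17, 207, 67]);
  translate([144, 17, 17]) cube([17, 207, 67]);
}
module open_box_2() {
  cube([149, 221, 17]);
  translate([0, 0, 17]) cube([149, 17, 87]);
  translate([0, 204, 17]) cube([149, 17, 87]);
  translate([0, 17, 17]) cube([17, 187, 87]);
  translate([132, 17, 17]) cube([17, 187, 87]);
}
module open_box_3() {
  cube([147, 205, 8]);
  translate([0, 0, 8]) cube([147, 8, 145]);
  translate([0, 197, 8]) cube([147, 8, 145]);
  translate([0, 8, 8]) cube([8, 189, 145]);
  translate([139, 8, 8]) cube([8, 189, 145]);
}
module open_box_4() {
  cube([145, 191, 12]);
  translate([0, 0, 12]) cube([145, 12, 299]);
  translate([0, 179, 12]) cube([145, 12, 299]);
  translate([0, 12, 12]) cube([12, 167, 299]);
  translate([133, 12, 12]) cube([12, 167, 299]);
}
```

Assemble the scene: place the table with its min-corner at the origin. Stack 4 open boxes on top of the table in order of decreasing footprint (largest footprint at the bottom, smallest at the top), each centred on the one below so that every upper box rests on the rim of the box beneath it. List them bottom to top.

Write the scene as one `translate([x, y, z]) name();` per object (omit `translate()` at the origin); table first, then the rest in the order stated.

table();
translate([406, 214, 710]) open_box();
translate([412, 224, 794]) open_box_2();
translate([413, 232, 898]) open_box_3();
translate([414, 239, 1051]) open_box_4();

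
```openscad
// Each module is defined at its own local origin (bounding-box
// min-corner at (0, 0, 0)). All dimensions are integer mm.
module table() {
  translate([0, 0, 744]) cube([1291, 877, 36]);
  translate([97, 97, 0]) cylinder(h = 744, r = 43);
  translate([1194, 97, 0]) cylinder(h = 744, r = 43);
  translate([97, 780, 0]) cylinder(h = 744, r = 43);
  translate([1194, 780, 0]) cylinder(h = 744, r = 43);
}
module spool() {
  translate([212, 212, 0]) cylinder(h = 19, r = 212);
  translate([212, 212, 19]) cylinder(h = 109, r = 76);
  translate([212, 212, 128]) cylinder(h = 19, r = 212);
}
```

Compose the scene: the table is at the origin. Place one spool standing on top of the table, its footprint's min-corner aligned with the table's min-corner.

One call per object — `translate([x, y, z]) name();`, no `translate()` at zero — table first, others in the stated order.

table();
translate([0, 0, 780]) spool();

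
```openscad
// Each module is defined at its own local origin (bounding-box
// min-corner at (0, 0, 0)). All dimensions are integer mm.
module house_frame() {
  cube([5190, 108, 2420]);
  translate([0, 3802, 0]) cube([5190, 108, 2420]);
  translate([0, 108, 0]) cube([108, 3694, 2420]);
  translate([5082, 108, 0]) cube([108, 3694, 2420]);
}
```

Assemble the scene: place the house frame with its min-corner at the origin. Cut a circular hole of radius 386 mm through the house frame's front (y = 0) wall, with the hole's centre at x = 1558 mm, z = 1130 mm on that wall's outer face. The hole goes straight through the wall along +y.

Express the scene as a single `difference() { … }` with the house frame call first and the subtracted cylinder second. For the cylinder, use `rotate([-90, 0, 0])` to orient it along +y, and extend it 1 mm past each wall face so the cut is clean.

difference() {
  house_frame();
  translate([1558, -1, 1130]) rotate([-90, 0, 0]) cylinder(h = 110, r = 386);
}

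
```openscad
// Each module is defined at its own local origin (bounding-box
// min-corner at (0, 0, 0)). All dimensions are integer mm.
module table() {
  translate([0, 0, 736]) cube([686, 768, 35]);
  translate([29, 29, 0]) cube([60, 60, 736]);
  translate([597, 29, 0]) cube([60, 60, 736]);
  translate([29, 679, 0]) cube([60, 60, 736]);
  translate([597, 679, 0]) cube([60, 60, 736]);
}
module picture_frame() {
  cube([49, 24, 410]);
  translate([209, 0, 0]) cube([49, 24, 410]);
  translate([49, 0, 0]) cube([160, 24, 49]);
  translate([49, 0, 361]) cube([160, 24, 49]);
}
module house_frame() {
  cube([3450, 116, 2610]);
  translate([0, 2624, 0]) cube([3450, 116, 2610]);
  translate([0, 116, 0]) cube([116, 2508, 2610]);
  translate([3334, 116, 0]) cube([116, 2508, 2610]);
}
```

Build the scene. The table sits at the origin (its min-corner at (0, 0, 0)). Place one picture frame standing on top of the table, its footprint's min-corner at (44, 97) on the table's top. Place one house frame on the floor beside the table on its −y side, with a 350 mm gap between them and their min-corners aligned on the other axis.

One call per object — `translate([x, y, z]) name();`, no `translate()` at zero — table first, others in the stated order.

table();
translate([44, 97, 771]) picture_frame();
translate([0, -3090, 0]) house_frame();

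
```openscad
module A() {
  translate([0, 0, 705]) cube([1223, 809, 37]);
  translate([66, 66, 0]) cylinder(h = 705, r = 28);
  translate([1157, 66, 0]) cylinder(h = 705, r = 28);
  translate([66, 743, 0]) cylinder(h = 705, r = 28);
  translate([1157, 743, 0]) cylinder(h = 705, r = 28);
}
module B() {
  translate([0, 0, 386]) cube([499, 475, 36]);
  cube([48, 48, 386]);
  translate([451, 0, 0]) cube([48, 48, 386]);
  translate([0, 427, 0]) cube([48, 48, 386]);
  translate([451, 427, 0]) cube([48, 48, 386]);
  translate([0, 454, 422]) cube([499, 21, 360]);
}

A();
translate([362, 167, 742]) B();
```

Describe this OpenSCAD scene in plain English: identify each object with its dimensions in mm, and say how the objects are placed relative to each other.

A is a table with a 1223×809 mm rectangular top, 37 mm thick, top surface at z = 742 mm, supported by four round legs of 56 mm diameter, each leg's bounding box inset 38 mm from the nearest pair of top edges, running from the floor.

B is a chair. The seat is a 499×475×36 mm slab with its top at z = 422 mm, on four 48×48 mm corner legs (flush with the seat edges, standing on z = 0). A flat backrest 21 mm thick, 360 mm tall, spans the full seat width and rises from the seat top along its +y edge, rear face flush with the rear of the seat.

The chair is on top of the table, centred.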